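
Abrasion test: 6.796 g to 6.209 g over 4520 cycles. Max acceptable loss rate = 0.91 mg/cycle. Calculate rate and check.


Rate = 0.130 mg/cycle
Passes: Yes

Loss = 6.796 - 6.209 = 0.587 g
Rate = 0.587 g / 4520 cycles x 1000 = 0.130 mg/cycle
Max = 0.91 mg/cycle
Passes: Yes


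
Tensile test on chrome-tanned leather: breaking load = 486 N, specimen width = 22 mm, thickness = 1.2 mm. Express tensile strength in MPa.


Cross-section = 22 x 1.2 = 26.4 mm^2
TS = 486 / 26.4 = 18.41 MPa
(1 N/mm^2 = 1 MPa)


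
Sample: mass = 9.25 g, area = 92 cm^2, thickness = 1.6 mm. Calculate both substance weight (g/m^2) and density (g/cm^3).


SW = 9.25 / 92 x 10000 = 1005.4 g/m^2
Volume = 92 x 1.6 / 10 = 14.72 cm^3
Density = 9.25 / 14.72 = 0.628 g/cm^3


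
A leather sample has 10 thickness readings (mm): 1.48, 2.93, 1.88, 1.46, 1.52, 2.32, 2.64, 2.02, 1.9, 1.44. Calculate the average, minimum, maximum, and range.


Average = 1.96 mm
Min = 1.44 mm
Max = 2.93 mm
Range = 1.49 mm


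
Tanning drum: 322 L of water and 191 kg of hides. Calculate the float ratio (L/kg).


Float ratio = water / hide weight
Ratio = 322 / 191 = 1.7


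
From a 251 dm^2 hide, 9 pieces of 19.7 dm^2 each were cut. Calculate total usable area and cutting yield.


Total usable = 9 x 19.7 = 177.3 dm^2
Yield = 177.3 / 251 x 100 = 70.6%


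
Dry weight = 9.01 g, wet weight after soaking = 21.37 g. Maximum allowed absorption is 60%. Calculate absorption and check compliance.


WA = (21.37 - 9.01) / 9.01 x 100 = 137.2%
Maximum allowed: 60%
Compliant: No


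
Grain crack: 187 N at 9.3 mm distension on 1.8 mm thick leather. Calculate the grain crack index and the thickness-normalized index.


Crack index = 20.1 N/mm
Normalized index = 11.2 N/mm per mm

Crack index = 187 / 9.3 = 20.1 N/mm
Normalized = 20.1 / 1.8 = 11.2 N/mm per mm


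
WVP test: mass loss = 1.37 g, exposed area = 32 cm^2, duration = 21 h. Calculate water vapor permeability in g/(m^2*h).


WVP = mass_loss / (area x time) x 10000
WVP = 1.37 / (32 x 21) x 10000
WVP = 1.37 / 672 x 10000 = 20.39 g/(m^2*h)


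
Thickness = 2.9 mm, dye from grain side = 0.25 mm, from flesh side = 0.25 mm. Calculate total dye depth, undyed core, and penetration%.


Total dyed = 0.25 + 0.25 = 0.50 mm
Undyed core = 2.9 - 0.50 = 2.40 mm
Penetration = 0.50 / 2.9 x 100 = 17.2%


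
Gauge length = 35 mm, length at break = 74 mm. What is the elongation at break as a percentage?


Extension = 74 - 35 = 39 mm
Elongation = 39 / 35 x 100 = 111.4%


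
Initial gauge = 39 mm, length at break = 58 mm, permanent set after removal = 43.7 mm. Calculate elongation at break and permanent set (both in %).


Elongation at break = 48.7%
Permanent set = 12.1%


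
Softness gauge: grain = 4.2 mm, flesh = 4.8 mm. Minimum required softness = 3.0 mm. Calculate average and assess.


Average softness = 4.50 mm
Meets requirement: Yes

Average = (4.2 + 4.8) / 2 = 4.50 mm
Minimum = 3.0 mm
Meets requirement: Yes


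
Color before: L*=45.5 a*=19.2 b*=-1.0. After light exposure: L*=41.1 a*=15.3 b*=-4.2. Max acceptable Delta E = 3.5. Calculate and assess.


Delta E = 6.69
Passes: No


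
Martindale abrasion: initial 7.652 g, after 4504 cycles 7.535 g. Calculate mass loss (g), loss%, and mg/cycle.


Mass loss = 0.117 g
Loss = 1.53%
Rate = 0.026 mg/cycle

Loss = 7.652 - 7.535 = 0.117 g
Loss% = 0.117 / 7.652 x 100 = 1.53%
Rate = 0.117 / 4504 x 1000 = 0.026 mg/cycle


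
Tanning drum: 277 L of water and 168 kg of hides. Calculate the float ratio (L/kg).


Float ratio = water / hide weight
Ratio = 277 / 168 = 1.6


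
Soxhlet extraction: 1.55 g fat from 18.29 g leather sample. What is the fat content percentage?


Fat content = 1.55 / 18.29 x 100
Fat = 8.5%


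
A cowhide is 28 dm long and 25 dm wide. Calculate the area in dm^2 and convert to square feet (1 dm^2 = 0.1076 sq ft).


Area = 28 x 25 = 700 dm^2
Conversion: 700 x 0.1076 = 75.32 sq ft


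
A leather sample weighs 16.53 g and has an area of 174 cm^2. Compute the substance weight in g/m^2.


Substance weight = mass / area x 10000
SW = 16.53 / 174 x 10000
SW = 950.0 g/m^2


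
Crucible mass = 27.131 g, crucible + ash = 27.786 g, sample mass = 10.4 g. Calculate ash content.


Ash mass = 27.786 - 27.131 = 0.655 g
Ash% = 0.655 / 10.4 x 100 = 6.30%


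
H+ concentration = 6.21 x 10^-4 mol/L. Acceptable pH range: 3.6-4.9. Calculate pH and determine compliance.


pH = 3.21
Compliant: No


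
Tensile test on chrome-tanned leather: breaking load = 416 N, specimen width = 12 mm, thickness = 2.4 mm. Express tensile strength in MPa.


Cross-section = 12 x 2.4 = 28.8 mm^2
TS = 416 / 28.8 = 14.44 MPa
(1 N/mm^2 = 1 MPa)


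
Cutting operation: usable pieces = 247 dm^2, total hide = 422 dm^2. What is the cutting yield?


58.5%


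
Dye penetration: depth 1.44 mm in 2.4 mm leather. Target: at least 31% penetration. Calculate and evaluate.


Penetration = 1.44 / 2.4 x 100 = 60.0%
Target: 31%
Meets target: Yes


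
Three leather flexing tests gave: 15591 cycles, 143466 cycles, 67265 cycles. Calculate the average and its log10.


Average = (15591 + 143466 + 67265) / 3 = 75441 cycles
log10(75441) = 4.88


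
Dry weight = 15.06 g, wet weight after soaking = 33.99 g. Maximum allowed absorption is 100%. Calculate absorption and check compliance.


WA = (33.99 - 15.06) / 15.06 x 100 = 125.7%
Maximum allowed: 100%
Compliant: No


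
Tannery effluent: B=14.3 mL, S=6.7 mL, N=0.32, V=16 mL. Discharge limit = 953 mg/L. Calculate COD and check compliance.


COD = 1216.0 mg/L
Compliant: No

COD = (14.3 - 6.7) x 0.32 x 8000 / 16 = 1216.0 mg/L
Limit: 953 mg/L
Compliant: No


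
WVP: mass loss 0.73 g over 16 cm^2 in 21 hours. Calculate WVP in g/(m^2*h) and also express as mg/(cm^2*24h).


WVP = 21.73 g/(m^2*h)
Daily rate = 52.14 mg/(cm^2*24h)

WVP = 0.73 / (16 x 21) x 10000 = 21.73 g/(m^2*h)
Mass loss in mg = 0.73 x 1000 = 730 mg
Per cm^2 per 24h in mg: 730 x 24 / (16 x 21) = 17520 / 336 = 52.14 mg/(cm^2*24h)


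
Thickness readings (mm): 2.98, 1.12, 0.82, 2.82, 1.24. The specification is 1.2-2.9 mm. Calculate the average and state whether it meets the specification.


Sum = 8.98
Average = 8.98 / 5 = 1.80 mm
Specification range: 1.2 to 2.9 mm
Within spec: Yes


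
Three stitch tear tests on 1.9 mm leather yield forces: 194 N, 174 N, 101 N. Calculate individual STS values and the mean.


STS1 = 194 / 1.9 = 102.1 N/mm
STS2 = 174 / 1.9 = 91.6 N/mm
STS3 = 101 / 1.9 = 53.2 N/mm
Mean = (102.1 + 91.6 + 53.2) / 3 = 82.3 N/mm


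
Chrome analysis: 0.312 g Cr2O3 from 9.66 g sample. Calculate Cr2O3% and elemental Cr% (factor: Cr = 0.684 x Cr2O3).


Cr2O3 = 3.23%
Cr = 2.21%


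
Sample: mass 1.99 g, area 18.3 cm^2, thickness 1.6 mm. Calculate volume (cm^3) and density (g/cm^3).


Thickness in cm = 1.6 / 10 = 0.16 cm
Volume = 18.3 x 0.16 = 2.928 cm^3
Density = 1.99 / 2.928 = 0.680 g/cm^3


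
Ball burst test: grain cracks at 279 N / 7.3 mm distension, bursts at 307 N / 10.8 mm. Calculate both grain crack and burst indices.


Crack index = 38.2 N/mm
Burst index = 28.4 N/mm

Crack index = 279 / 7.3 = 38.2 N/mm
Burst index = 307 / 10.8 = 28.4 N/mm


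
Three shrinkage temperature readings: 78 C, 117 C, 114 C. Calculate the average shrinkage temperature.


Average = (78 + 117 + 114) / 3
Average = 309 / 3 = 103.0 C


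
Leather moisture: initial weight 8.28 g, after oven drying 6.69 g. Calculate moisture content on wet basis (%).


Moisture = 8.28 - 6.69 = 1.59 g
MC = 1.59 / 8.28 x 100 = 19.2%


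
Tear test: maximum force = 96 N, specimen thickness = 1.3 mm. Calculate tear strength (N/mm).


73.8 N/mm

Tear strength = force / thickness
Tear = 96 / 1.3 = 73.8 N/mm


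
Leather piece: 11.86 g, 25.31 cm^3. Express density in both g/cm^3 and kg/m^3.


Density = 11.86 / 25.31 = 0.469 g/cm^3
Convert: 0.469 x 1000 = 469 kg/m^3


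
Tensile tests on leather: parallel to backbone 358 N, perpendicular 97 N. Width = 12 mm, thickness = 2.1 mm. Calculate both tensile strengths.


Parallel = 14.21 N/mm^2
Perpendicular = 3.85 N/mm^2

Area = 12 x 2.1 = 25.2 mm^2
TS (parallel) = 358 / 25.2 = 14.21 N/mm^2
TS (perpendicular) = 97 / 25.2 = 3.85 N/mm^2


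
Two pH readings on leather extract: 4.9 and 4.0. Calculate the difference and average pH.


Difference = |4.9 - 4.0| = 0.9
Average = (4.9 + 4.0) / 2 = 4.45


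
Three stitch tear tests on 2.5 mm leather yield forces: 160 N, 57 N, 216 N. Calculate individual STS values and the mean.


STS1 = 64.0 N/mm
STS2 = 22.8 N/mm
STS3 = 86.4 N/mm
Mean = 57.7 N/mm


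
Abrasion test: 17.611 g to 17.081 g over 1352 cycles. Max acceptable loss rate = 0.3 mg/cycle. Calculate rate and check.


Rate = 0.392 mg/cycle
Passes: No

Loss = 17.611 - 17.081 = 0.530 g
Rate = 0.530 g / 1352 cycles x 1000 = 0.392 mg/cycle
Max = 0.3 mg/cycle
Passes: No


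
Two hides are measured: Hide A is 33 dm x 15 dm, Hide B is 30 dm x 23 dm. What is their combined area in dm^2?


1185 dm^2


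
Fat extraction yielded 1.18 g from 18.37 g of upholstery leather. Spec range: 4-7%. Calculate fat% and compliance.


Fat% = 1.18 / 18.37 x 100 = 6.4%
Spec range: 4-7%
Compliant: Yes


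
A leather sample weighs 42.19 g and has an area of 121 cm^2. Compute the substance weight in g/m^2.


3486.8 g/m^2


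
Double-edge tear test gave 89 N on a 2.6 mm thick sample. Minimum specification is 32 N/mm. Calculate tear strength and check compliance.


Tear strength = 34.2 N/mm
Compliant: Yes

Tear strength = 89 / 2.6 = 34.2 N/mm
Required minimum = 32 N/mm
Compliant: Yes


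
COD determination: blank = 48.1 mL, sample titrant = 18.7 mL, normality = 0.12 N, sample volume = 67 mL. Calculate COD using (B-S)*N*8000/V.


421.3 mg/L


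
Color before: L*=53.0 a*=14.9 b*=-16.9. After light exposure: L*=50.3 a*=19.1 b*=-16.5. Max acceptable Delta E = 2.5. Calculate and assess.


dL = -2.7, da = 4.2, db = 0.4
dE = sqrt((-2.7)^2 + (4.2)^2 + (0.4)^2) = 5.01
Max = 2.5
Passes: No


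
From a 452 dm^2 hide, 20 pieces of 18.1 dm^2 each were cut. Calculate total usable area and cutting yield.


Total usable = 20 x 18.1 = 362.0 dm^2
Yield = 362.0 / 452 x 100 = 80.1%


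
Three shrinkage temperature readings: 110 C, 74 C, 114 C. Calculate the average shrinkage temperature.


99.3 C


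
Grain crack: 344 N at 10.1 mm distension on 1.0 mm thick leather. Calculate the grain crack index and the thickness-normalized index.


Crack index = 344 / 10.1 = 34.1 N/mm
Normalized = 34.1 / 1.0 = 34.1 N/mm per mm


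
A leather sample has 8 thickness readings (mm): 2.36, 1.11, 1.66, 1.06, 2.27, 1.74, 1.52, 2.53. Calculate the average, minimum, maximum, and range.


Sum = 14.25
Average = 14.25 / 8 = 1.78 mm
Minimum = 1.06 mm
Maximum = 2.53 mm
Range = 2.53 - 1.06 = 1.47 mm


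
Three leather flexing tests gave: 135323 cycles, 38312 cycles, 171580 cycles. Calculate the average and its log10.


Average = (135323 + 38312 + 171580) / 3 = 115072 cycles
log10(115072) = 5.06


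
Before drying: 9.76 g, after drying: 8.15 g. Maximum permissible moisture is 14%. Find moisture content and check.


Moisture content = 16.5%
Acceptable: No

MC = (9.76 - 8.15) / 9.76 x 100 = 16.5%
Maximum: 14%
Acceptable: No


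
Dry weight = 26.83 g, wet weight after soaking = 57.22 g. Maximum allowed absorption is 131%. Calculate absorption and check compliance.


WA = (57.22 - 26.83) / 26.83 x 100 = 113.3%
Maximum allowed: 131%
Compliant: Yes


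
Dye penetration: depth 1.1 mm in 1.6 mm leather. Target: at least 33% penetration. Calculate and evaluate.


Penetration = 68.8%
Meets target: Yes


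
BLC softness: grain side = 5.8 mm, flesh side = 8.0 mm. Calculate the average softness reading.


Average = (5.8 + 8.0) / 2
Average = 6.90 mm


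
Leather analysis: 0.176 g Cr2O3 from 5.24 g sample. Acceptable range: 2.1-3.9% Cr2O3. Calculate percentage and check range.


Cr2O3% = 0.176 / 5.24 x 100 = 3.36%
Acceptable range: 2.1 to 3.9%
Within range: Yes


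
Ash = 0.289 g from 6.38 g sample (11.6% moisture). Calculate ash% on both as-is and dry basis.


As-is ash = 4.53%
Dry-basis ash = 5.12%


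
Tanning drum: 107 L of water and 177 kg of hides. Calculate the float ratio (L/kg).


0.6


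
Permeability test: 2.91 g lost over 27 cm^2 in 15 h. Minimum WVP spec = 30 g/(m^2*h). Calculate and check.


WVP = 2.91 / (27 x 15) x 10000 = 71.85 g/(m^2*h)
Minimum: 30 g/(m^2*h)
Meets spec: Yes


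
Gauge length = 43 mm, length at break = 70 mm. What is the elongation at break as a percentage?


62.8%

Extension = 70 - 43 = 27 mm
Elongation = 27 / 43 x 100 = 62.8%


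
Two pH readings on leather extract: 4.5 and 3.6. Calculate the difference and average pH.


Difference = 0.9
Average pH = 4.05

Difference = |4.5 - 3.6| = 0.9
Average = (4.5 + 3.6) / 2 = 4.05


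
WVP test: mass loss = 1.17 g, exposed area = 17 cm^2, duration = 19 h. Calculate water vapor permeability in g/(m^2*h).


36.22 g/(m^2*h)


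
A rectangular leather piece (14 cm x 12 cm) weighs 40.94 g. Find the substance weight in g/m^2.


Area = 14 x 12 = 168 cm^2
SW = 40.94 / 168 x 10000 = 2436.9 g/m^2


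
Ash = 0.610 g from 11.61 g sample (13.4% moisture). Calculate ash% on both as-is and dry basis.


As-is ash = 5.25%
Dry-basis ash = 6.07%


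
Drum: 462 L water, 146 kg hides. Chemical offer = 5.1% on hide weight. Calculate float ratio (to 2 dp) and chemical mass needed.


Float ratio = 462 / 146 = 3.16
Chemical = 146 x 5.1 / 100 = 7.446 kg


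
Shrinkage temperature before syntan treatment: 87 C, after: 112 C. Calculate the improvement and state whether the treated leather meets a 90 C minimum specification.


Improvement = 112 - 87 = 25 C
Spec check: 112 C >= 90 C? Yes


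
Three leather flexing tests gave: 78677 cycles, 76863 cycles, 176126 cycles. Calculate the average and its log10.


Average = (78677 + 76863 + 176126) / 3 = 110555 cycles
log10(110555) = 5.04


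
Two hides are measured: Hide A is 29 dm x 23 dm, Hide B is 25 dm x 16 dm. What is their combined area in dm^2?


1067 dm^2

Hide A area = 29 x 23 = 667 dm^2
Hide B area = 25 x 16 = 400 dm^2
Total = 667 + 400 = 1067 dm^2


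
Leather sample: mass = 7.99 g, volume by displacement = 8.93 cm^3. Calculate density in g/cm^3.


0.895 g/cm^3


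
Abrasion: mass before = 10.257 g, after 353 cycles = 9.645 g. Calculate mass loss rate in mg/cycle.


1.734 mg/cycle


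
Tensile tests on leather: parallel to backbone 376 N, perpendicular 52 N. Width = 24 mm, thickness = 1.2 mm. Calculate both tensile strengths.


Area = 24 x 1.2 = 28.8 mm^2
TS (parallel) = 376 / 28.8 = 13.06 N/mm^2
TS (perpendicular) = 52 / 28.8 = 1.81 N/mm^2


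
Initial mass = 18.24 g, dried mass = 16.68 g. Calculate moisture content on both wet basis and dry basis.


Moisture lost = 18.24 - 16.68 = 1.56 g
Wet basis MC = 1.56 / 18.24 x 100 = 8.6%
Dry basis MC = 1.56 / 16.68 x 100 = 9.4%


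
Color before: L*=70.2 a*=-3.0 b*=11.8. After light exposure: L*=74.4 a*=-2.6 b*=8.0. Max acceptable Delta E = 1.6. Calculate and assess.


dL = 4.2, da = 0.4, db = -3.8
dE = sqrt((4.2)^2 + (0.4)^2 + (-3.8)^2) = 5.68
Max = 1.6
Passes: No


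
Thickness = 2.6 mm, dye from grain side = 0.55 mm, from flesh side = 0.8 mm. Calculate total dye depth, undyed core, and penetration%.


Total dyed = 1.35 mm
Undyed core = 1.25 mm
Penetration = 51.9%

Total dyed = 0.55 + 0.8 = 1.35 mm
Undyed core = 2.6 - 1.35 = 1.25 mm
Penetration = 1.35 / 2.6 x 100 = 51.9%


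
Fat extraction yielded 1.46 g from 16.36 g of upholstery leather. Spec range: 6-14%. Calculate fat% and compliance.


Fat content = 8.9%
Compliant: Yes

Fat% = 1.46 / 16.36 x 100 = 8.9%
Spec range: 6-14%
Compliant: Yes


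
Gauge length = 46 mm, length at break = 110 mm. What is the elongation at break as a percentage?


139.1%


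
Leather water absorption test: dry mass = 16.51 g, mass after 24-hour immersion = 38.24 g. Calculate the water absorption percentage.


Water absorbed = 38.24 - 16.51 = 21.73 g
WA% = 21.73 / 16.51 x 100 = 131.6%


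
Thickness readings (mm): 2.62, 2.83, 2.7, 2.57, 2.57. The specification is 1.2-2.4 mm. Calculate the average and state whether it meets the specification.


Sum = 13.29
Average = 13.29 / 5 = 2.66 mm
Specification range: 1.2 to 2.4 mm
Within spec: No


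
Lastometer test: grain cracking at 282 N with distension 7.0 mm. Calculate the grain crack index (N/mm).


Grain crack index = force / distension
Index = 282 / 7.0 = 40.3 N/mm


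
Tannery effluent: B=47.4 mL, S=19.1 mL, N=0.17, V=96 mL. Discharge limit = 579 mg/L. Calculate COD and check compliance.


COD = 400.9 mg/L
Compliant: Yes

COD = (47.4 - 19.1) x 0.17 x 8000 / 96 = 400.9 mg/L
Limit: 579 mg/L
Compliant: Yes


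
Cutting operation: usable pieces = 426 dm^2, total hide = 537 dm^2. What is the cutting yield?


79.3%

Yield = usable / total x 100
Yield = 426 / 537 x 100 = 79.3%


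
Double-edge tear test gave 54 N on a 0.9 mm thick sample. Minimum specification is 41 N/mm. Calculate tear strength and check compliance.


Tear strength = 60.0 N/mm
Compliant: Yes


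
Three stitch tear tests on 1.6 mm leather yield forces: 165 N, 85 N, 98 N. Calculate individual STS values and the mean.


STS1 = 103.1 N/mm
STS2 = 53.1 N/mm
STS3 = 61.3 N/mm
Mean = 72.5 N/mm


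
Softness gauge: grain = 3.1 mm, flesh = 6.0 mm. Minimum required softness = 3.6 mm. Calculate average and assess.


Average softness = 4.55 mm
Meets requirement: Yes

Average = (3.1 + 6.0) / 2 = 4.55 mm
Minimum = 3.6 mm
Meets requirement: Yes


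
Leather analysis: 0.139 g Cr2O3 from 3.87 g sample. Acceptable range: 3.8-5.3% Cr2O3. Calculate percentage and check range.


Cr2O3 = 3.59%
Within range: No

Cr2O3% = 0.139 / 3.87 x 100 = 3.59%
Acceptable range: 3.8 to 5.3%
Within range: No


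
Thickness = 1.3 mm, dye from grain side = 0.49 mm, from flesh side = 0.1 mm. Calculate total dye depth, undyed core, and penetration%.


Total dyed = 0.49 + 0.1 = 0.59 mm
Undyed core = 1.3 - 0.59 = 0.71 mm
Penetration = 0.59 / 1.3 x 100 = 45.4%


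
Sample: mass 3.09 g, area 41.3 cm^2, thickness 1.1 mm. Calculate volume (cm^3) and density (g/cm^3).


Volume = 4.543 cm^3
Density = 0.680 g/cm^3

Thickness in cm = 1.1 / 10 = 0.11 cm
Volume = 41.3 x 0.11 = 4.543 cm^3
Density = 3.09 / 4.543 = 0.680 g/cm^3


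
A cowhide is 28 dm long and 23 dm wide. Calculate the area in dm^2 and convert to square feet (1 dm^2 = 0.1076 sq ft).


644 dm^2
69.29 sq ft


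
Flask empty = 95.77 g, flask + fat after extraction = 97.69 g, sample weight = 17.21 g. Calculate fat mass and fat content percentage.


Fat mass = 1.92 g
Fat content = 11.2%

Fat mass = 97.69 - 95.77 = 1.92 g
Fat% = 1.92 / 17.21 x 100 = 11.2%


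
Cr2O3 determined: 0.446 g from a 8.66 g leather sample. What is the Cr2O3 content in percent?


5.15%


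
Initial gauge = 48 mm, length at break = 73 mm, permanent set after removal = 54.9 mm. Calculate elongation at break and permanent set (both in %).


Elongation at break = (73 - 48) / 48 x 100 = 52.1%
Permanent set = (54.9 - 48) / 48 x 100 = 14.4%


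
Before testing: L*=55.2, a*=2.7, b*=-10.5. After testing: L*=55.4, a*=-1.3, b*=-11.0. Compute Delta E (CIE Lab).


dL = 55.4 - 55.2 = 0.2
da = -1.3 - 2.7 = -4.0
db = -11.0 - (-10.5) = -0.5
dE = sqrt((0.2)^2 + (-4.0)^2 + (-0.5)^2) = 4.04


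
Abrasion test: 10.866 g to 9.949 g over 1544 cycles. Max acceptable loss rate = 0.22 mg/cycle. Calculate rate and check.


Rate = 0.594 mg/cycle
Passes: No

Loss = 10.866 - 9.949 = 0.917 g
Rate = 0.917 g / 1544 cycles x 1000 = 0.594 mg/cycle
Max = 0.22 mg/cycle
Passes: No


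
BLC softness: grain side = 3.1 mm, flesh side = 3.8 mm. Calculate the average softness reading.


3.45 mm


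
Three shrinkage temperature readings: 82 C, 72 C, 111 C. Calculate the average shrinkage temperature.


88.3 C

Average = (82 + 72 + 111) / 3
Average = 265 / 3 = 88.3 C


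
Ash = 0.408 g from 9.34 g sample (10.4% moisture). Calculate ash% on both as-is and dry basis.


As-is ash% = 0.408 / 9.34 x 100 = 4.37%
Dry mass = 9.34 x (100 - 10.4) / 100 = 8.36864 g
Dry-basis ash% = 0.408 / 8.36864 x 100 = 4.88%


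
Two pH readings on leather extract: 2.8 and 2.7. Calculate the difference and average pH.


Difference = 0.1
Average pH = 2.75


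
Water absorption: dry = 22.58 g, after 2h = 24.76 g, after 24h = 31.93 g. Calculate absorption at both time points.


WA (2h) = (24.76 - 22.58) / 22.58 x 100 = 9.7%
WA (24h) = (31.93 - 22.58) / 22.58 x 100 = 41.4%


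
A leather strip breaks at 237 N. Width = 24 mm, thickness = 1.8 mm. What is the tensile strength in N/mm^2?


5.49 N/mm^2

Cross-sectional area = 24 x 1.8 = 43.2 mm^2
Tensile strength = 237 / 43.2 = 5.49 N/mm^2


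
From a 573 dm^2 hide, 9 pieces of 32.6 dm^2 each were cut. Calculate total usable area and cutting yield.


Usable area = 293.4 dm^2
Yield = 51.2%


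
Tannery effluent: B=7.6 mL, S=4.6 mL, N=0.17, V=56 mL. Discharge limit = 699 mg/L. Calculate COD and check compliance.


COD = 72.9 mg/L
Compliant: Yes

COD = (7.6 - 4.6) x 0.17 x 8000 / 56 = 72.9 mg/L
Limit: 699 mg/L
Compliant: Yes


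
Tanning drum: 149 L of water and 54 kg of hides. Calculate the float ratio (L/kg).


2.8


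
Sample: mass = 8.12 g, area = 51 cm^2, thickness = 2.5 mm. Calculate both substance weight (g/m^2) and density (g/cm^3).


Substance weight = 1592.2 g/m^2
Density = 0.637 g/cm^3

SW = 8.12 / 51 x 10000 = 1592.2 g/m^2
Volume = 51 x 2.5 / 10 = 12.75 cm^3
Density = 8.12 / 12.75 = 0.637 g/cm^3


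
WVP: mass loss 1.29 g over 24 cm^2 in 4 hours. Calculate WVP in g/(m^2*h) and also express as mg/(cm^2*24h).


WVP = 1.29 / (24 x 4) x 10000 = 134.38 g/(m^2*h)
Mass loss in mg = 1.29 x 1000 = 1290 mg
Per cm^2 per 24h in mg: 1290 x 24 / (24 x 4) = 30960 / 96 = 322.50 mg/(cm^2*24h)


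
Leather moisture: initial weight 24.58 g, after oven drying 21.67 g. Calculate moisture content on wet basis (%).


11.8%


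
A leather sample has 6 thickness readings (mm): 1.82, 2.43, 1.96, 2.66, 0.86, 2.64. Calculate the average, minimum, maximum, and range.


Sum = 12.37
Average = 12.37 / 6 = 2.06 mm
Minimum = 0.86 mm
Maximum = 2.66 mm
Range = 2.66 - 0.86 = 1.80 mm


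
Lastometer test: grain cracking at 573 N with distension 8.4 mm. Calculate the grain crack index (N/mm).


Grain crack index = force / distension
Index = 573 / 8.4 = 68.2 N/mm


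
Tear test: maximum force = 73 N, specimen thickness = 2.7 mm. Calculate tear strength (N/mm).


27.0 N/mm


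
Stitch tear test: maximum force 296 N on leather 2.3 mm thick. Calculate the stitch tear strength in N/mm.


128.7 N/mm

Stitch tear strength = force / thickness
STS = 296 / 2.3 = 128.7 N/mm


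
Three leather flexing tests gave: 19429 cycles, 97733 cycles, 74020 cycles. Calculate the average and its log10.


Average = (19429 + 97733 + 74020) / 3 = 63727 cycles
log10(63727) = 4.80


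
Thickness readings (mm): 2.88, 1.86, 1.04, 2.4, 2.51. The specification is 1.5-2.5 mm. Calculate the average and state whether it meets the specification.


Average = 2.14 mm
Within specification: Yes

Sum = 10.69
Average = 10.69 / 5 = 2.14 mm
Specification range: 1.5 to 2.5 mm
Within spec: Yes


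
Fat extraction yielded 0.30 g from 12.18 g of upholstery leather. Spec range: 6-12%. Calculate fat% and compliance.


Fat content = 2.5%
Compliant: No

Fat% = 0.30 / 12.18 x 100 = 2.5%
Spec range: 6-12%
Compliant: No


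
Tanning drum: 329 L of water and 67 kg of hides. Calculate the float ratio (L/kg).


4.9

Float ratio = water / hide weight
Ratio = 329 / 67 = 4.9


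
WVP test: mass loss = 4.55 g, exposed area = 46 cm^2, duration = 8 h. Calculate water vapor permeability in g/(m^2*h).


WVP = mass_loss / (area x time) x 10000
WVP = 4.55 / (46 x 8) x 10000
WVP = 4.55 / 368 x 10000 = 123.64 g/(m^2*h)


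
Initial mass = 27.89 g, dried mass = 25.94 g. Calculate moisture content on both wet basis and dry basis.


Moisture lost = 27.89 - 25.94 = 1.95 g
Wet basis MC = 1.95 / 27.89 x 100 = 7.0%
Dry basis MC = 1.95 / 25.94 x 100 = 7.5%


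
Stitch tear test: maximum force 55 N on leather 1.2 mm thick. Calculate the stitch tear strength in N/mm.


Stitch tear strength = force / thickness
STS = 55 / 1.2 = 45.8 N/mm


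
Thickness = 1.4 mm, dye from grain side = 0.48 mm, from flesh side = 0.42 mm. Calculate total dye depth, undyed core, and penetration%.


Total dyed = 0.48 + 0.42 = 0.90 mm
Undyed core = 1.4 - 0.90 = 0.50 mm
Penetration = 0.90 / 1.4 x 100 = 64.3%


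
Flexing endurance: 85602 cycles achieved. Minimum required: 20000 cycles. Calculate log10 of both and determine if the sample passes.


Achieved: log10 = 4.93
Required: log10 = 4.30
Passes: Yes


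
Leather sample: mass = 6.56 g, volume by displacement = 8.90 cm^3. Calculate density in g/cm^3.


Density = mass / volume
Density = 6.56 / 8.90 = 0.737 g/cm^3


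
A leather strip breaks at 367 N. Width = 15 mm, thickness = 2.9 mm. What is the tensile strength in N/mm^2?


Cross-sectional area = 15 x 2.9 = 43.5 mm^2
Tensile strength = 367 / 43.5 = 8.44 N/mm^2


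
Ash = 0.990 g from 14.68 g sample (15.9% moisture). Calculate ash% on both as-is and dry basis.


As-is ash% = 0.990 / 14.68 x 100 = 6.74%
Dry mass = 14.68 x (100 - 15.9) / 100 = 12.34588 g
Dry-basis ash% = 0.990 / 12.34588 x 100 = 8.02%


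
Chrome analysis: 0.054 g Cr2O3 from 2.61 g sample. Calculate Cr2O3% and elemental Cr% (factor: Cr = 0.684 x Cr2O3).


Cr2O3% = 0.054 / 2.61 x 100 = 2.07%
Cr% = 2.07 x 0.684 = 1.42%


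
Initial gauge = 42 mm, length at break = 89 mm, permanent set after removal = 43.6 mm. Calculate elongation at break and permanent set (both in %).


Elongation at break = 111.9%
Permanent set = 3.8%


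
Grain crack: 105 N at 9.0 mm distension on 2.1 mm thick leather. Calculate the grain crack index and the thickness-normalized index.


Crack index = 11.7 N/mm
Normalized index = 5.6 N/mm per mm


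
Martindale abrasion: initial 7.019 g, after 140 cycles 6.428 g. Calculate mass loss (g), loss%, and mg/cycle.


Loss = 7.019 - 6.428 = 0.591 g
Loss% = 0.591 / 7.019 x 100 = 8.42%
Rate = 0.591 / 140 x 1000 = 4.221 mg/cycle


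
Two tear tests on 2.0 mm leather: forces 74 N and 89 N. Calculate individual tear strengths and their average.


Tear 1 = 37.0 N/mm
Tear 2 = 44.5 N/mm
Average = 40.8 N/mm

Tear 1 = 74 / 2.0 = 37.0 N/mm
Tear 2 = 89 / 2.0 = 44.5 N/mm
Average = (37.0 + 44.5) / 2 = 40.8 N/mm


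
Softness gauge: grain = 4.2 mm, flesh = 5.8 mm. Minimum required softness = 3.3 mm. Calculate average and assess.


Average softness = 5.00 mm
Meets requirement: Yes

Average = (4.2 + 5.8) / 2 = 5.00 mm
Minimum = 3.3 mm
Meets requirement: Yes


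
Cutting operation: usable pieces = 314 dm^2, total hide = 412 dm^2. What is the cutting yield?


Yield = usable / total x 100
Yield = 314 / 412 x 100 = 76.2%


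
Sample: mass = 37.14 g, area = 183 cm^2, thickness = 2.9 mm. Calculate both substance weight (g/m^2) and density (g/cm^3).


Substance weight = 2029.5 g/m^2
Density = 0.700 g/cm^3

SW = 37.14 / 183 x 10000 = 2029.5 g/m^2
Volume = 183 x 2.9 / 10 = 53.07 cm^3
Density = 37.14 / 53.07 = 0.700 g/cm^3


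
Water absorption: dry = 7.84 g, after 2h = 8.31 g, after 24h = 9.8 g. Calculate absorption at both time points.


2h absorption = 6.0%
24h absorption = 25.0%

WA (2h) = (8.31 - 7.84) / 7.84 x 100 = 6.0%
WA (24h) = (9.8 - 7.84) / 7.84 x 100 = 25.0%


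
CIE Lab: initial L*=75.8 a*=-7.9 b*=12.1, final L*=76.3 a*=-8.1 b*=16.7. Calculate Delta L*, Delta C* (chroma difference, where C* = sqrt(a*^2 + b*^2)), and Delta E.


Delta L* = 76.3 - 75.8 = 0.5
C1* = sqrt((-7.9)^2 + (12.1)^2) = 14.451
C2* = sqrt((-8.1)^2 + (16.7)^2) = 18.561
Delta C* = 18.561 - 14.451 = 4.11
Delta E = sqrt((0.5)^2 + (-0.2)^2 + (4.6)^2) = 4.63


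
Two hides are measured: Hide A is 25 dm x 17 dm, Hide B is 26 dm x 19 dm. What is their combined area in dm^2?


919 dm^2

Hide A area = 25 x 17 = 425 dm^2
Hide B area = 26 x 19 = 494 dm^2
Total = 425 + 494 = 919 dm^2


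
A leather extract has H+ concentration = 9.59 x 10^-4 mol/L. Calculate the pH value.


pH = 3.02


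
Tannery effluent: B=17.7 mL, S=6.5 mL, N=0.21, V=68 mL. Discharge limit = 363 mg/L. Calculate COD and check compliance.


COD = (17.7 - 6.5) x 0.21 x 8000 / 68 = 276.7 mg/L
Limit: 363 mg/L
Compliant: Yes


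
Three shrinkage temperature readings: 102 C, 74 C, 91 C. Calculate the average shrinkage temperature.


Average = (102 + 74 + 91) / 3
Average = 267 / 3 = 89.0 C


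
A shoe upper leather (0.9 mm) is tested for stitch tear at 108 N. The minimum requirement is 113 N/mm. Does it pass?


STS = 120.0 N/mm
Passes: Yes

STS = 108 / 0.9 = 120.0 N/mm
Minimum required: 113 N/mm
Passes: Yes


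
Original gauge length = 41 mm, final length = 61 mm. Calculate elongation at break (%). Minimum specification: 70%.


Elongation = 48.8%
Meets spec: No

Extension = 61 - 41 = 20 mm
Elongation = 20 / 41 x 100 = 48.8%
Minimum required: 70%
Meets specification: No


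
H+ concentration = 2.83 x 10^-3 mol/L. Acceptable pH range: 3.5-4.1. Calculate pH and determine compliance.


pH = 2.55
Compliant: No


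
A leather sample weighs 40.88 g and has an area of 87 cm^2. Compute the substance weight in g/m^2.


4698.9 g/m^2

Substance weight = mass / area x 10000
SW = 40.88 / 87 x 10000
SW = 4698.9 g/m^2


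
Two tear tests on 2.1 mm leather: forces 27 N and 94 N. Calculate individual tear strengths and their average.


Tear 1 = 12.9 N/mm
Tear 2 = 44.8 N/mm
Average = 28.9 N/mm


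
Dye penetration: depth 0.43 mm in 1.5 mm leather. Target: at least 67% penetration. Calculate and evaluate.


Penetration = 0.43 / 1.5 x 100 = 28.7%
Target: 67%
Meets target: No


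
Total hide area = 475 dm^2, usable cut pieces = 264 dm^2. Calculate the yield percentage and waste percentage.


Yield = 264 / 475 x 100 = 55.6%
Waste = 475 - 264 = 211 dm^2
Waste% = 100 - 55.6 = 44.4%


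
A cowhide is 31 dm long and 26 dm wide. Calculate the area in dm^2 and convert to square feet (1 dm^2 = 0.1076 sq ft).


806 dm^2
86.73 sq ft


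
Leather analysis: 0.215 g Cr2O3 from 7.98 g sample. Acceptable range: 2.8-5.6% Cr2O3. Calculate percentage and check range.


Cr2O3% = 0.215 / 7.98 x 100 = 2.69%
Acceptable range: 2.8 to 5.6%
Within range: No


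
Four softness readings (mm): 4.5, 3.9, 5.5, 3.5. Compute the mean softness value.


Sum = 4.5 + 3.9 + 5.5 + 3.5
Mean = 17.4 / 4 = 4.35 mm


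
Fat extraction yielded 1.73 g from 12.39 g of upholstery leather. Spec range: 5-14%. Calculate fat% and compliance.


Fat% = 1.73 / 12.39 x 100 = 14.0%
Spec range: 5-14%
Compliant: Yes


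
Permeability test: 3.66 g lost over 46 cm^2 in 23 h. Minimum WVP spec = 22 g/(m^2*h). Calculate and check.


WVP = 3.66 / (46 x 23) x 10000 = 34.59 g/(m^2*h)
Minimum: 22 g/(m^2*h)
Meets spec: Yes


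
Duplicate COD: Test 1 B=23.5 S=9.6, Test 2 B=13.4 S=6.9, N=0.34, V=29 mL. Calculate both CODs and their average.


COD1 = (23.5 - 9.6) x 0.34 x 8000 / 29 = 1303.7 mg/L
COD2 = (13.4 - 6.9) x 0.34 x 8000 / 29 = 609.7 mg/L
Average = (1303.7 + 609.7) / 2 = 956.7 mg/L


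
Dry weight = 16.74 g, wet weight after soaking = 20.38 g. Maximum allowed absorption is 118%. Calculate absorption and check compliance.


WA = (20.38 - 16.74) / 16.74 x 100 = 21.7%
Maximum allowed: 118%
Compliant: Yes


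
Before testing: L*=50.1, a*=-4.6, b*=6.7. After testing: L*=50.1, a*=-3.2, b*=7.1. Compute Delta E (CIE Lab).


Delta E = 1.46


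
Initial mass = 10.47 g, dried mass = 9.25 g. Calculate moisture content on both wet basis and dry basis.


Wet basis = 11.7%
Dry basis = 13.2%

Moisture lost = 10.47 - 9.25 = 1.22 g
Wet basis MC = 1.22 / 10.47 x 100 = 11.7%
Dry basis MC = 1.22 / 9.25 x 100 = 13.2%


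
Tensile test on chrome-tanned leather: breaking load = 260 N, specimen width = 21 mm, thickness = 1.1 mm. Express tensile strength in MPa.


Cross-section = 21 x 1.1 = 23.1 mm^2
TS = 260 / 23.1 = 11.26 MPa
(1 N/mm^2 = 1 MPa)


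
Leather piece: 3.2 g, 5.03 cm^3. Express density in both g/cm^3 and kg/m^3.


Density = 3.2 / 5.03 = 0.636 g/cm^3
Convert: 0.636 x 1000 = 636 kg/m^3


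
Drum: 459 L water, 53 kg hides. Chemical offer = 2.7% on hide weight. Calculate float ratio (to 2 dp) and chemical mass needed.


Float ratio = 8.66
Chemical needed = 1.431 kg

Float ratio = 459 / 53 = 8.66
Chemical = 53 x 2.7 / 100 = 1.431 kg


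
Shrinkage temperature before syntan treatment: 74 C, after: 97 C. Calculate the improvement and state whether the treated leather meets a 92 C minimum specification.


Improvement = 23 C
Meets 92 C spec: Yes

Improvement = 97 - 74 = 23 C
Spec check: 97 C >= 92 C? Yes


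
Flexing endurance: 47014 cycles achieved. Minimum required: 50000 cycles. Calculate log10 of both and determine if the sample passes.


log10(47014) = 4.67
log10(50000) = 4.70
Passes: No


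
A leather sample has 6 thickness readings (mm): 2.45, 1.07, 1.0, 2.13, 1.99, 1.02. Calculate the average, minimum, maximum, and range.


Average = 1.61 mm
Min = 1.0 mm
Max = 2.45 mm
Range = 1.45 mm

Sum = 9.66
Average = 9.66 / 6 = 1.61 mm
Minimum = 1.0 mm
Maximum = 2.45 mm
Range = 2.45 - 1.0 = 1.45 mm


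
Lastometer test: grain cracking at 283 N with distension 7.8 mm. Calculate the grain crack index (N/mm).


Grain crack index = force / distension
Index = 283 / 7.8 = 36.3 N/mm


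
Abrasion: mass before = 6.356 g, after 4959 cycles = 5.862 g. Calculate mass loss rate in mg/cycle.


0.100 mg/cycle


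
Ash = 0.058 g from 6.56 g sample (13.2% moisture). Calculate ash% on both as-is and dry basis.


As-is ash = 0.88%
Dry-basis ash = 1.02%

As-is ash% = 0.058 / 6.56 x 100 = 0.88%
Dry mass = 6.56 x (100 - 13.2) / 100 = 5.69408 g
Dry-basis ash% = 0.058 / 5.69408 x 100 = 1.02%


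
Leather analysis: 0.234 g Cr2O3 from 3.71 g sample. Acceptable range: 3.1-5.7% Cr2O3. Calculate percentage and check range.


Cr2O3 = 6.31%
Within range: No


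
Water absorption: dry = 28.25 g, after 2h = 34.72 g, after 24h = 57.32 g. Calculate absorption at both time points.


2h absorption = 22.9%
24h absorption = 102.9%

WA (2h) = (34.72 - 28.25) / 28.25 x 100 = 22.9%
WA (24h) = (57.32 - 28.25) / 28.25 x 100 = 102.9%


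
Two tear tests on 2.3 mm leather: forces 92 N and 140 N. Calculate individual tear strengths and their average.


Tear 1 = 40.0 N/mm
Tear 2 = 60.9 N/mm
Average = 50.5 N/mm

Tear 1 = 92 / 2.3 = 40.0 N/mm
Tear 2 = 140 / 2.3 = 60.9 N/mm
Average = (40.0 + 60.9) / 2 = 50.5 N/mm


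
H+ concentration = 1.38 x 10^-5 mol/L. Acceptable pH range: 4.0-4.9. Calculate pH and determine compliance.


pH = -log10(1.38 x 10^-5) = 4.86
Range: 4.0 to 4.9
Compliant: Yes


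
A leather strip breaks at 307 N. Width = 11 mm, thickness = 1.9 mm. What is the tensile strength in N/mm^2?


14.69 N/mm^2


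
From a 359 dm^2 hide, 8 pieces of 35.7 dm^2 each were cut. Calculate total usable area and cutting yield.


Total usable = 8 x 35.7 = 285.6 dm^2
Yield = 285.6 / 359 x 100 = 79.6%


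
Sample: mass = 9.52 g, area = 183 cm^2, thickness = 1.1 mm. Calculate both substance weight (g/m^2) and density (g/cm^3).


Substance weight = 520.2 g/m^2
Density = 0.473 g/cm^3

SW = 9.52 / 183 x 10000 = 520.2 g/m^2
Volume = 183 x 1.1 / 10 = 20.13 cm^3
Density = 9.52 / 20.13 = 0.473 g/cm^3


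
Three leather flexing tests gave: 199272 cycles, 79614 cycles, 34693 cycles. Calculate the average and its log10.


Average = 104526 cycles
log10 = 5.02


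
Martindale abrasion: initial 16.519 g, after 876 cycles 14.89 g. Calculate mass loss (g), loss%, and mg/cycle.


Loss = 16.519 - 14.89 = 1.629 g
Loss% = 1.629 / 16.519 x 100 = 9.86%
Rate = 1.629 / 876 x 1000 = 1.860 mg/cycle


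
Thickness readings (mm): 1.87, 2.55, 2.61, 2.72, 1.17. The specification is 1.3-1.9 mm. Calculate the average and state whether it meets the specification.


Sum = 10.92
Average = 10.92 / 5 = 2.18 mm
Specification range: 1.3 to 1.9 mm
Within spec: No


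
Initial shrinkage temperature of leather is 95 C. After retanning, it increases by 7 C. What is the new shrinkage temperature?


New Ts = 95 + 7 = 102 C


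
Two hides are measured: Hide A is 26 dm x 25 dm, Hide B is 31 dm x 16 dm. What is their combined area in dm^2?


Hide A area = 26 x 25 = 650 dm^2
Hide B area = 31 x 16 = 496 dm^2
Total = 650 + 496 = 1146 dm^2


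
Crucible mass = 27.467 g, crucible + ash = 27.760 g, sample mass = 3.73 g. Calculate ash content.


Ash mass = 27.760 - 27.467 = 0.293 g
Ash% = 0.293 / 3.73 x 100 = 7.86%


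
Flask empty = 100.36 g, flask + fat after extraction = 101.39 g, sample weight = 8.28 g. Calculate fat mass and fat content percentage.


Fat mass = 1.03 g
Fat content = 12.4%

Fat mass = 101.39 - 100.36 = 1.03 g
Fat% = 1.03 / 8.28 x 100 = 12.4%


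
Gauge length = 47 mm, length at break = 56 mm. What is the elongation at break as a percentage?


Extension = 56 - 47 = 9 mm
Elongation = 9 / 47 x 100 = 19.1%


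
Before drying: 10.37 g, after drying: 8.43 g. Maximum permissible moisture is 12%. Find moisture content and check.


Moisture content = 18.7%
Acceptable: No

MC = (10.37 - 8.43) / 10.37 x 100 = 18.7%
Maximum: 12%
Acceptable: No


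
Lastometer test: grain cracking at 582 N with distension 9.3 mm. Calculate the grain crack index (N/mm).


62.6 N/mm

Grain crack index = force / distension
Index = 582 / 9.3 = 62.6 N/mm


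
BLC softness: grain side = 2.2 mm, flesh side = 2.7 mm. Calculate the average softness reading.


Average = (2.2 + 2.7) / 2
Average = 2.45 mm


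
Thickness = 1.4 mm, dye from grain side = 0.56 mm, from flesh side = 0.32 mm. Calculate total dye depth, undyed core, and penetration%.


Total dyed = 0.56 + 0.32 = 0.88 mm
Undyed core = 1.4 - 0.88 = 0.52 mm
Penetration = 0.88 / 1.4 x 100 = 62.9%


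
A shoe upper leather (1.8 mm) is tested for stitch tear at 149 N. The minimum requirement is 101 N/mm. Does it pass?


STS = 149 / 1.8 = 82.8 N/mm
Minimum required: 101 N/mm
Passes: No


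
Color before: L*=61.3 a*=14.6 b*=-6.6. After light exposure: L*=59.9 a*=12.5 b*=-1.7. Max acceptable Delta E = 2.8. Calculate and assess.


dL = -1.4, da = -2.1, db = 4.9
dE = sqrt((-1.4)^2 + (-2.1)^2 + (4.9)^2) = 5.51
Max = 2.8
Passes: No


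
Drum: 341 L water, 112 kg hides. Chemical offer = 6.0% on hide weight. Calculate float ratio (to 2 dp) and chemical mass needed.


Float ratio = 341 / 112 = 3.04
Chemical = 112 x 6.0 / 100 = 6.72 kg


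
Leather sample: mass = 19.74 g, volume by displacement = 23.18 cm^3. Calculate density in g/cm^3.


0.852 g/cm^3

Density = mass / volume
Density = 19.74 / 23.18 = 0.852 g/cm^3


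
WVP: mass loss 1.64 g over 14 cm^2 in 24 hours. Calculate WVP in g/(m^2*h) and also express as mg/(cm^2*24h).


WVP = 48.81 g/(m^2*h)
Daily rate = 117.14 mg/(cm^2*24h)


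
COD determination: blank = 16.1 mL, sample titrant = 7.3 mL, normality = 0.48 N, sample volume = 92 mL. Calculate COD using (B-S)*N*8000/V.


367.3 mg/L

COD = (16.1 - 7.3) x 0.48 x 8000 / 92
COD = 8.8 x 0.48 x 8000 / 92
COD = 367.3 mg/L


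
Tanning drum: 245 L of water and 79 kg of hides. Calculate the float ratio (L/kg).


Float ratio = water / hide weight
Ratio = 245 / 79 = 3.1


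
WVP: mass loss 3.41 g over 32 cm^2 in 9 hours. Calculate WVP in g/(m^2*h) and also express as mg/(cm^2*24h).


WVP = 3.41 / (32 x 9) x 10000 = 118.40 g/(m^2*h)
Mass loss in mg = 3.41 x 1000 = 3410 mg
Per cm^2 per 24h in mg: 3410 x 24 / (32 x 9) = 81840 / 288 = 284.17 mg/(cm^2*24h)
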